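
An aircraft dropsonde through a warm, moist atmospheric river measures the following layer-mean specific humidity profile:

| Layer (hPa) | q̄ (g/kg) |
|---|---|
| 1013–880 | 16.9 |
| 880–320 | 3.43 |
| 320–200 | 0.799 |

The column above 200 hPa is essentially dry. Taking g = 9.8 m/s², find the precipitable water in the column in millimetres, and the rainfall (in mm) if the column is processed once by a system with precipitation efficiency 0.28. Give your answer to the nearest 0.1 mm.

PW ≈ 43.5 mm; rainfall ≈ 12.2 mm

Precipitable water is the column-integrated vapour mass per unit area: PW = (1/g) Σ q̄ Δp, with q in kg/kg and Δp in Pa (1 kg/m² of water = 1 mm).
Layer 1013–880 hPa: Δp = 133 hPa = 13300 Pa, q̄ = 0.0169 kg/kg → 0.0169 × 13300 / 9.8 = 22.94 mm
Layer 880–320 hPa: Δp = 560 hPa = 56000 Pa, q̄ = 0.00343 kg/kg → 0.00343 × 56000 / 9.8 = 19.60 mm
Layer 320–200 hPa: Δp = 120 hPa = 12000 Pa, q̄ = 0.000799 kg/kg → 0.000799 × 12000 / 9.8 = 0.98 mm
PW = 22.94 + 19.60 + 0.98 = 43.52 ≈ 43.5 mm.
Rainfall = ε × PW = 0.28 × 43.5 = 12.2 mm.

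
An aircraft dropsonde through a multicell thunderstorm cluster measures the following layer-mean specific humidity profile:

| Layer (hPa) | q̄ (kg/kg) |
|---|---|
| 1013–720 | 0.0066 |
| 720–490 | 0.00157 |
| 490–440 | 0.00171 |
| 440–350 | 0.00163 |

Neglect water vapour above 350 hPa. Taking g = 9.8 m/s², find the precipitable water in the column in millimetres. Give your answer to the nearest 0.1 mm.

Precipitable water is the column-integrated vapour mass per unit area: PW = (1/g) Σ q̄ Δp, with q in kg/kg and Δp in Pa (1 kg/m² of water = 1 mm).
Layer 1013–720 hPa: Δp = 293 hPa = 29300 Pa, q̄ = 0.0066 kg/kg → 0.0066 × 29300 / 9.8 = 19.73 mm
Layer 720–490 hPa: Δp = 230 hPa = 23000 Pa, q̄ = 0.00157 kg/kg → 0.00157 × 23000 / 9.8 = 3.68 mm
Layer 490–440 hPa: Δp = 50 hPa = 5000 Pa, q̄ = 0.00171 kg/kg → 0.00171 × 5000 / 9.8 = 0.87 mm
Layer 440–350 hPa: Δp = 90 hPa = 9000 Pa, q̄ = 0.00163 kg/kg → 0.00163 × 9000 / 9.8 = 1.50 mm
PW = 19.73 + 3.68 + 0.87 + 1.50 = 25.78 ≈ 25.8 mm.

PW ≈ 25.8 mm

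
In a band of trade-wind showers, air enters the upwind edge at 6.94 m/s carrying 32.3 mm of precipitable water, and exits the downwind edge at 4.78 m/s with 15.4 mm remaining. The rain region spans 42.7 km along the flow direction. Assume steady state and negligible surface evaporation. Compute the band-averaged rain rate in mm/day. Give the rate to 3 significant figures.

Column moisture flux per unit crosswind length is F = V × PW.
Inflow: F_in = 6.94 × 32.3 = 224.162 mm·m/s
Outflow: F_out = 4.78 × 15.4 = 73.612 mm·m/s
Steady-state rate R = (F_in − F_out)/L = (224.162 − 73.612) / 42700 m = 3.526e-03 mm/s.
R = 3.526e-03 × 3600 × 24 = 305 mm/day.

R ≈ 305 mm/day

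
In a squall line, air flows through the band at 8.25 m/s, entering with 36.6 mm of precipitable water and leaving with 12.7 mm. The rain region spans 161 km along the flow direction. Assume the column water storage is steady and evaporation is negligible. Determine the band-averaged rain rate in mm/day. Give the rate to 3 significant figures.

Column moisture flux per unit crosswind length is F = V × PW.
Inflow: F_in = 8.25 × 36.6 = 301.95 mm·m/s
Outflow: F_out = 8.25 × 12.7 = 104.775 mm·m/s
Steady-state rate R = (F_in − F_out)/L = (301.95 − 104.775) / 161000 m = 1.225e-03 mm/s.
R = 1.225e-03 × 3600 × 24 = 106 mm/day.

R ≈ 106 mm/day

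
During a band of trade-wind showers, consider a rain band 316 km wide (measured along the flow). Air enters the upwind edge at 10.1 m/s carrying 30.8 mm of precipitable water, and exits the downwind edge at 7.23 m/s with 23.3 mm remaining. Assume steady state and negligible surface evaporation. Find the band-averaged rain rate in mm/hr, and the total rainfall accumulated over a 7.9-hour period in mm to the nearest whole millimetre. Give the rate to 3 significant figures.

Column moisture flux per unit crosswind length is F = V × PW.
Inflow: F_in = 10.1 × 30.8 = 311.08 mm·m/s
Outflow: F_out = 7.23 × 23.3 = 168.459 mm·m/s
Steady-state rate R = (F_in − F_out)/L = (311.08 − 168.459) / 316000 m = 4.513e-04 mm/s.
R = 4.513e-04 × 3600 = 1.62 mm/hr.
Over 7.9 h: total = 1.62 × 7.9 = 12.798 ≈ 13 mm.

R ≈ 1.62 mm/hr; total ≈ 13 mm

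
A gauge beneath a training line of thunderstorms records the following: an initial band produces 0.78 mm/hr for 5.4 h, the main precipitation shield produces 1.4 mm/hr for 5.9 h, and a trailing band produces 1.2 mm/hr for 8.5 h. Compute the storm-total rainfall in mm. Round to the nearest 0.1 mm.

total ≈ 22.7 mm

Total = Σ Rᵢ Δtᵢ = 0.78 × 5.4 + 1.4 × 5.9 + 1.2 × 8.5
      = 4.212 + 8.26 + 10.2 = 22.7 mm.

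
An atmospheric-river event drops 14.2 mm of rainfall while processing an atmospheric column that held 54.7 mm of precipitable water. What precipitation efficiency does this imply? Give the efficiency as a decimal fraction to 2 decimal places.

ε ≈ 0.26

ε = rainfall / PW = 14.2 / 54.7 = 0.26.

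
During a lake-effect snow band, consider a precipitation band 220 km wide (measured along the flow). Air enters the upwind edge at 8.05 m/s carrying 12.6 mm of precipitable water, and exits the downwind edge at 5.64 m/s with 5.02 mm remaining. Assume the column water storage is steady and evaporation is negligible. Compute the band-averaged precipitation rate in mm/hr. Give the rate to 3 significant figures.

Column moisture flux per unit crosswind length is F = V × PW.
Inflow: F_in = 8.05 × 12.6 = 101.43 mm·m/s
Outflow: F_out = 5.64 × 5.02 = 28.3128 mm·m/s
Steady-state rate R = (F_in − F_out)/L = (101.43 − 28.3128) / 220000 m = 3.324e-04 mm/s.
R = 3.324e-04 × 3600 = 1.20 mm/hr.

R ≈ 1.20 mm/hr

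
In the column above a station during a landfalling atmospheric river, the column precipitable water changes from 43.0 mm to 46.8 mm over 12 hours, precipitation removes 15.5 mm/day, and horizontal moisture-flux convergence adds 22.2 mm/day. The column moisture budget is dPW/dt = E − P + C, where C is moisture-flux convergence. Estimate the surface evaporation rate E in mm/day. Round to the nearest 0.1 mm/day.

E ≈ 0.9 mm/day

dPW/dt = (46.8 − 43.0) mm / (12/24 day) = +7.600 mm/day.
E = dPW/dt + P − C = (+7.600) + 15.5 − (22.2) = 0.9 mm/day.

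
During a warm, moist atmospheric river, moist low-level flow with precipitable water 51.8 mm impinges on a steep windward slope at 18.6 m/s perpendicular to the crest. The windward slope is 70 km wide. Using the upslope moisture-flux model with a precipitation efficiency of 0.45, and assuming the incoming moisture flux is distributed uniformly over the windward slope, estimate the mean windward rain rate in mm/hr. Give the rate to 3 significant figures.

R ≈ 22.3 mm/hr

Incoming column moisture flux per unit ridge length: F = V × PW = 18.6 × 51.8 = 963.48 mm·m/s.
Spread over the 70 km slope with efficiency ε = 0.45: R = ε·F/W = 0.45 × 963.48 / 70000 m = 6.194e-03 mm/s.
R = 6.194e-03 × 3600 = 22.3 mm/hr.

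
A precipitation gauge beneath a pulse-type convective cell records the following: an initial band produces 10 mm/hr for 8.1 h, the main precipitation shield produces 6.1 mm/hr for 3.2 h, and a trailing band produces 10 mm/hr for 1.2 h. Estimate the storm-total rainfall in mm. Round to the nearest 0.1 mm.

Total = Σ Rᵢ Δtᵢ = 10 × 8.1 + 6.1 × 3.2 + 10 × 1.2
      = 81 + 19.52 + 12 = 112.5 mm.

total ≈ 112.5 mm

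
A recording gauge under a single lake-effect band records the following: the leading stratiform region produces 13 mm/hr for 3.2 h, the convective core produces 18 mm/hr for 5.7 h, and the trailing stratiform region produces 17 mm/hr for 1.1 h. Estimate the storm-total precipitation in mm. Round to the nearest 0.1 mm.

total ≈ 162.9 mm

Total = Σ Rᵢ Δtᵢ = 13 × 3.2 + 18 × 5.7 + 17 × 1.1
      = 41.6 + 102.6 + 18.7 = 162.9 mm.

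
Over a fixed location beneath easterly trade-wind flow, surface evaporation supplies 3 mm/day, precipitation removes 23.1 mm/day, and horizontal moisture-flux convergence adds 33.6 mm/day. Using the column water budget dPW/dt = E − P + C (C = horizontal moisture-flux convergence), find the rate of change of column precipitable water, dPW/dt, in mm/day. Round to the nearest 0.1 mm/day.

dPW/dt ≈ 13.5 mm/day

dPW/dt = E − P + C = 3 − 23.1 + (33.6) = 13.5 mm/day.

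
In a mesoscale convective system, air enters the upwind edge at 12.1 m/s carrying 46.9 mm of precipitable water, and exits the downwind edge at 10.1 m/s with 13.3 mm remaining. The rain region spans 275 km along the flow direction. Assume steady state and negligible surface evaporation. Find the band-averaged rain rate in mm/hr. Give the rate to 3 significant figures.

Column moisture flux per unit crosswind length is F = V × PW.
Inflow: F_in = 12.1 × 46.9 = 567.49 mm·m/s
Outflow: F_out = 10.1 × 13.3 = 134.33 mm·m/s
Steady-state rate R = (F_in − F_out)/L = (567.49 − 134.33) / 275000 m = 1.575e-03 mm/s.
R = 1.575e-03 × 3600 = 5.67 mm/hr.

R ≈ 5.67 mm/hr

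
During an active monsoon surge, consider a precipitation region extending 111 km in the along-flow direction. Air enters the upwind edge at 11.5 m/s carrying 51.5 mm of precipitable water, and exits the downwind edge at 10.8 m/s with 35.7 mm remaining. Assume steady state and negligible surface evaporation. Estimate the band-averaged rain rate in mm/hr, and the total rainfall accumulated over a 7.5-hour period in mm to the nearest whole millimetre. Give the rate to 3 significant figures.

Column moisture flux per unit crosswind length is F = V × PW.
Inflow: F_in = 11.5 × 51.5 = 592.25 mm·m/s
Outflow: F_out = 10.8 × 35.7 = 385.56 mm·m/s
Steady-state rate R = (F_in − F_out)/L = (592.25 − 385.56) / 111000 m = 1.862e-03 mm/s.
R = 1.862e-03 × 3600 = 6.70 mm/hr.
Over 7.5 h: total = 6.70 × 7.5 = 50.25 ≈ 50 mm.

R ≈ 6.70 mm/hr; total ≈ 50 mm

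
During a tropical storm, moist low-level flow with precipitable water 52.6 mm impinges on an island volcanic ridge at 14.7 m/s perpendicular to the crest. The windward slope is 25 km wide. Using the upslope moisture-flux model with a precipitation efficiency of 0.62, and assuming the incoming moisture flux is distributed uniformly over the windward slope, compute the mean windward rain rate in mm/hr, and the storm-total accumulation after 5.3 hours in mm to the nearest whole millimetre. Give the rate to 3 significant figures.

R ≈ 69.0 mm/hr; total ≈ 366 mm

Incoming column moisture flux per unit ridge length: F = V × PW = 14.7 × 52.6 = 773.22 mm·m/s.
Spread over the 25 km slope with efficiency ε = 0.62: R = ε·F/W = 0.62 × 773.22 / 25000 m = 1.918e-02 mm/s.
R = 1.918e-02 × 3600 = 69.0 mm/hr.
Over 5.3 h: total = 69.0 × 5.3 = 365.7 ≈ 366 mm.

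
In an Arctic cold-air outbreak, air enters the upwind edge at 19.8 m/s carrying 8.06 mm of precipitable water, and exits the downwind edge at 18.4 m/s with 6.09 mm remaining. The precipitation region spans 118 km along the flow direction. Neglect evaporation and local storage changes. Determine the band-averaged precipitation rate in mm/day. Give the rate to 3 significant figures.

Column moisture flux per unit crosswind length is F = V × PW.
Inflow: F_in = 19.8 × 8.06 = 159.588 mm·m/s
Outflow: F_out = 18.4 × 6.09 = 112.056 mm·m/s
Steady-state rate R = (F_in − F_out)/L = (159.588 − 112.056) / 118000 m = 4.028e-04 mm/s.
R = 4.028e-04 × 3600 × 24 = 34.8 mm/day.

R ≈ 34.8 mm/day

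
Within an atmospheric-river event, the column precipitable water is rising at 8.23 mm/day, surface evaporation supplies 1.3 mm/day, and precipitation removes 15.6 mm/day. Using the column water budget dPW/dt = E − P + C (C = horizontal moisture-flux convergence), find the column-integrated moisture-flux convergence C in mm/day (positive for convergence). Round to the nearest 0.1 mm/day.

dPW/dt = +8.23 mm/day.
C = dPW/dt − E + P = (+8.23) − 1.3 + 15.6 = 22.5 mm/day.

C ≈ 22.5 mm/day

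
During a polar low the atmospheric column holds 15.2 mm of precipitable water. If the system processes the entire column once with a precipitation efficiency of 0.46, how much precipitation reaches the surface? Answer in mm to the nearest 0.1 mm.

precipitation ≈ 7.0 mm

Precipitation = ε × PW = 0.46 × 15.2 = 7.0 mm.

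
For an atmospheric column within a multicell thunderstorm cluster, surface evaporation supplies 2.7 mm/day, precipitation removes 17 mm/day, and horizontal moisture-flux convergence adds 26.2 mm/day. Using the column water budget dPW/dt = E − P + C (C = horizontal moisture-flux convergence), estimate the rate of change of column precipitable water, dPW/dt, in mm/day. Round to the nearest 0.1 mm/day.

dPW/dt ≈ 11.9 mm/day

dPW/dt = E − P + C = 2.7 − 17 + (26.2) = 11.9 mm/day.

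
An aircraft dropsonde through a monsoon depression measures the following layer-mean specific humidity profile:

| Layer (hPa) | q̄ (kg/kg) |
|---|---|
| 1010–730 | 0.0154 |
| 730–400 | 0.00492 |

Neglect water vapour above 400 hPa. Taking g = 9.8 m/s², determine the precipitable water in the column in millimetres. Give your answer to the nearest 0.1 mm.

PW ≈ 60.6 mm

Precipitable water is the column-integrated vapour mass per unit area: PW = (1/g) Σ q̄ Δp, with q in kg/kg and Δp in Pa (1 kg/m² of water = 1 mm).
Layer 1010–730 hPa: Δp = 280 hPa = 28000 Pa, q̄ = 0.0154 kg/kg → 0.0154 × 28000 / 9.8 = 44.00 mm
Layer 730–400 hPa: Δp = 330 hPa = 33000 Pa, q̄ = 0.00492 kg/kg → 0.00492 × 33000 / 9.8 = 16.57 mm
PW = 44.00 + 16.57 = 60.57 ≈ 60.6 mm.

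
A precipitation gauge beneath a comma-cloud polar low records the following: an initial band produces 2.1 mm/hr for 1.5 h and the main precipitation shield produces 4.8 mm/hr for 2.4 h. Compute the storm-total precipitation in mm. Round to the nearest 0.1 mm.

Total = Σ Rᵢ Δtᵢ = 2.1 × 1.5 + 4.8 × 2.4
      = 3.15 + 11.52 = 14.7 mm.

total ≈ 14.7 mm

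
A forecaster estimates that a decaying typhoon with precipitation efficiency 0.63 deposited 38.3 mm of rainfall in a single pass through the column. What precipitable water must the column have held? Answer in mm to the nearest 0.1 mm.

PW = rainfall / ε = 38.3 / 0.63 = 60.8 mm.

PW ≈ 60.8 mm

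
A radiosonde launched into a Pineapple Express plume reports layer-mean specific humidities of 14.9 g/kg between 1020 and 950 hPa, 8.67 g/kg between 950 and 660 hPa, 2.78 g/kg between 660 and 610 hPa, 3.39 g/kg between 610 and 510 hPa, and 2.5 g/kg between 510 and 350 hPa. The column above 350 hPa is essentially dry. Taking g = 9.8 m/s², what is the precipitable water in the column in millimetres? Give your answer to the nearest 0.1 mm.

Precipitable water is the column-integrated vapour mass per unit area: PW = (1/g) Σ q̄ Δp, with q in kg/kg and Δp in Pa (1 kg/m² of water = 1 mm).
Layer 1020–950 hPa: Δp = 70 hPa = 7000 Pa, q̄ = 0.0149 kg/kg → 0.0149 × 7000 / 9.8 = 10.64 mm
Layer 950–660 hPa: Δp = 290 hPa = 29000 Pa, q̄ = 0.00867 kg/kg → 0.00867 × 29000 / 9.8 = 25.66 mm
Layer 660–610 hPa: Δp = 50 hPa = 5000 Pa, q̄ = 0.00278 kg/kg → 0.00278 × 5000 / 9.8 = 1.42 mm
Layer 610–510 hPa: Δp = 100 hPa = 10000 Pa, q̄ = 0.00339 kg/kg → 0.00339 × 10000 / 9.8 = 3.46 mm
Layer 510–350 hPa: Δp = 160 hPa = 16000 Pa, q̄ = 0.0025 kg/kg → 0.0025 × 16000 / 9.8 = 4.08 mm
PW = 10.64 + 25.66 + 1.42 + 3.46 + 4.08 = 45.26 ≈ 45.3 mm.

PW ≈ 45.3 mm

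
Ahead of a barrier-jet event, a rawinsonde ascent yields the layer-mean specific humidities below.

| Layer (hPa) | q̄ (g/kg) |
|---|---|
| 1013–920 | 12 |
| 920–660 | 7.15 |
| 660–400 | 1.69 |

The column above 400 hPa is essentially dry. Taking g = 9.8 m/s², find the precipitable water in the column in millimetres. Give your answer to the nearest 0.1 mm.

PW ≈ 34.8 mm

Precipitable water is the column-integrated vapour mass per unit area: PW = (1/g) Σ q̄ Δp, with q in kg/kg and Δp in Pa (1 kg/m² of water = 1 mm).
Layer 1013–920 hPa: Δp = 93 hPa = 9300 Pa, q̄ = 0.012 kg/kg → 0.012 × 9300 / 9.8 = 11.39 mm
Layer 920–660 hPa: Δp = 260 hPa = 26000 Pa, q̄ = 0.00715 kg/kg → 0.00715 × 26000 / 9.8 = 18.97 mm
Layer 660–400 hPa: Δp = 260 hPa = 26000 Pa, q̄ = 0.00169 kg/kg → 0.00169 × 26000 / 9.8 = 4.48 mm
PW = 11.39 + 18.97 + 4.48 = 34.84 ≈ 34.8 mm.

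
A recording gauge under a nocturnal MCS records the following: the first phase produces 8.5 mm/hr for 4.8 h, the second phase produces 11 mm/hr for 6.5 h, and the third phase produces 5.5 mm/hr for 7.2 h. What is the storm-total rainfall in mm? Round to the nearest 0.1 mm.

Total = Σ Rᵢ Δtᵢ = 8.5 × 4.8 + 11 × 6.5 + 5.5 × 7.2
      = 40.8 + 71.5 + 39.6 = 151.9 mm.

total ≈ 151.9 mm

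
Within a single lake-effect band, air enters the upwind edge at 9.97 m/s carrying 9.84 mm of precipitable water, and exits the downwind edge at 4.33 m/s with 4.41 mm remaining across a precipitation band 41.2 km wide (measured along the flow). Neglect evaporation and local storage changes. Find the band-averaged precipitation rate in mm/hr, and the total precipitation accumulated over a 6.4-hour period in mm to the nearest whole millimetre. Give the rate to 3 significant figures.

R ≈ 6.90 mm/hr; total ≈ 44 mm

Column moisture flux per unit crosswind length is F = V × PW.
Inflow: F_in = 9.97 × 9.84 = 98.1048 mm·m/s
Outflow: F_out = 4.33 × 4.41 = 19.0953 mm·m/s
Steady-state rate R = (F_in − F_out)/L = (98.1048 − 19.0953) / 41200 m = 1.918e-03 mm/s.
R = 1.918e-03 × 3600 = 6.90 mm/hr.
Over 6.4 h: total = 6.90 × 6.4 = 44.16 ≈ 44 mm.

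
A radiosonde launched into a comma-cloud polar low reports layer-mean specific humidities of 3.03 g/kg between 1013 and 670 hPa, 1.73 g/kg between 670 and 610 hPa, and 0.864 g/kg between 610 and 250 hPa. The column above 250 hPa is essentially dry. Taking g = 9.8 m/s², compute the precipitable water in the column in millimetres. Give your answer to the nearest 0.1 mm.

Precipitable water is the column-integrated vapour mass per unit area: PW = (1/g) Σ q̄ Δp, with q in kg/kg and Δp in Pa (1 kg/m² of water = 1 mm).
Layer 1013–670 hPa: Δp = 343 hPa = 34300 Pa, q̄ = 0.00303 kg/kg → 0.00303 × 34300 / 9.8 = 10.61 mm
Layer 670–610 hPa: Δp = 60 hPa = 6000 Pa, q̄ = 0.00173 kg/kg → 0.00173 × 6000 / 9.8 = 1.06 mm
Layer 610–250 hPa: Δp = 360 hPa = 36000 Pa, q̄ = 0.000864 kg/kg → 0.000864 × 36000 / 9.8 = 3.17 mm
PW = 10.61 + 1.06 + 3.17 = 14.84 ≈ 14.8 mm.

PW ≈ 14.8 mm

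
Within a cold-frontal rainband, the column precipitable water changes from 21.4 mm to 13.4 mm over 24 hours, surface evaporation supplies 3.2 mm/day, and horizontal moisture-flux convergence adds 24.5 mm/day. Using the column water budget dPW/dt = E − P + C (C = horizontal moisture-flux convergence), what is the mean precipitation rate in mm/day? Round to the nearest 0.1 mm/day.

P ≈ 35.7 mm/day

dPW/dt = (13.4 − 21.4) mm / (24/24 day) = -8.000 mm/day.
P = E + C − dPW/dt = 3.2 + (24.5) − (-8.000) = 35.7 mm/day.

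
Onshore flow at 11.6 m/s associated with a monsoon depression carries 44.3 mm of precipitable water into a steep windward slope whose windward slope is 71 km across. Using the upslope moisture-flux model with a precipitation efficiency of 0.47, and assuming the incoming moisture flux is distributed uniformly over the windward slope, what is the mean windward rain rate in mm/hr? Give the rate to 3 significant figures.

R ≈ 12.2 mm/hr

Incoming column moisture flux per unit ridge length: F = V × PW = 11.6 × 44.3 = 513.88 mm·m/s.
Spread over the 71 km slope with efficiency ε = 0.47: R = ε·F/W = 0.47 × 513.88 / 71000 m = 3.402e-03 mm/s.
R = 3.402e-03 × 3600 = 12.2 mm/hr.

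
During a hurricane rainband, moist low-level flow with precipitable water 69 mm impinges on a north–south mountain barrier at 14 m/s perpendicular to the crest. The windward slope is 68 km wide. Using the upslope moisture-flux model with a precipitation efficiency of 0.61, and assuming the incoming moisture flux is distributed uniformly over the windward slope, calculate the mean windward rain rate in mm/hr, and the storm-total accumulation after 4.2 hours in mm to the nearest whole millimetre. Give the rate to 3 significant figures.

Incoming column moisture flux per unit ridge length: F = V × PW = 14 × 69 = 966 mm·m/s.
Spread over the 68 km slope with efficiency ε = 0.61: R = ε·F/W = 0.61 × 966 / 68000 m = 8.666e-03 mm/s.
R = 8.666e-03 × 3600 = 31.2 mm/hr.
Over 4.2 h: total = 31.2 × 4.2 = 131.04 ≈ 131 mm.

R ≈ 31.2 mm/hr; total ≈ 131 mm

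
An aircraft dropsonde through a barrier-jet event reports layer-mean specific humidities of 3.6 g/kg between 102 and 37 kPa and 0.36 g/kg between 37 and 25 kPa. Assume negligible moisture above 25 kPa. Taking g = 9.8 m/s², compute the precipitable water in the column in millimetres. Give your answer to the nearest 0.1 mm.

PW ≈ 24.3 mm

Precipitable water is the column-integrated vapour mass per unit area: PW = (1/g) Σ q̄ Δp, with q in kg/kg and Δp in Pa (1 kg/m² of water = 1 mm).
Layer 102–37 kPa: Δp = 650 hPa = 65000 Pa, q̄ = 0.0036 kg/kg → 0.0036 × 65000 / 9.8 = 23.88 mm
Layer 37–25 kPa: Δp = 120 hPa = 12000 Pa, q̄ = 0.00036 kg/kg → 0.00036 × 12000 / 9.8 = 0.44 mm
PW = 23.88 + 0.44 = 24.32 ≈ 24.3 mm.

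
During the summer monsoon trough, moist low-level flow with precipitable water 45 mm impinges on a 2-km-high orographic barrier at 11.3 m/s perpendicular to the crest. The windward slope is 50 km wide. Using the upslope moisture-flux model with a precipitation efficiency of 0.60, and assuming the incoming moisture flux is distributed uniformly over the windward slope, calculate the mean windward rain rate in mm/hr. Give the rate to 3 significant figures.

Incoming column moisture flux per unit ridge length: F = V × PW = 11.3 × 45 = 508.5 mm·m/s.
Spread over the 50 km slope with efficiency ε = 0.60: R = ε·F/W = 0.60 × 508.5 / 50000 m = 6.102e-03 mm/s.
R = 6.102e-03 × 3600 = 22.0 mm/hr.

R ≈ 22.0 mm/hr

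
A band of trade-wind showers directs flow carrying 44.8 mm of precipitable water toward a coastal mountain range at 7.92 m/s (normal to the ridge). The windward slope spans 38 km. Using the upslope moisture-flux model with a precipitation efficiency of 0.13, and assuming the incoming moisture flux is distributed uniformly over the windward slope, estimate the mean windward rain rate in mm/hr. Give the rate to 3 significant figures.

R ≈ 4.37 mm/hr

Incoming column moisture flux per unit ridge length: F = V × PW = 7.92 × 44.8 = 354.816 mm·m/s.
Spread over the 38 km slope with efficiency ε = 0.13: R = ε·F/W = 0.13 × 354.816 / 38000 m = 1.214e-03 mm/s.
R = 1.214e-03 × 3600 = 4.37 mm/hr.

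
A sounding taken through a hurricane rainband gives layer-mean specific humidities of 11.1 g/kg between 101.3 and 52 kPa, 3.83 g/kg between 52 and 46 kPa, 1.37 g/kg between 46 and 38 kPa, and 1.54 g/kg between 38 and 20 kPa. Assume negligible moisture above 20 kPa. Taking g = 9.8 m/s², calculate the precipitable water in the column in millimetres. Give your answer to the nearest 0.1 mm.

Precipitable water is the column-integrated vapour mass per unit area: PW = (1/g) Σ q̄ Δp, with q in kg/kg and Δp in Pa (1 kg/m² of water = 1 mm).
Layer 101.3–52 kPa: Δp = 493 hPa = 49300 Pa, q̄ = 0.0111 kg/kg → 0.0111 × 49300 / 9.8 = 55.84 mm
Layer 52–46 kPa: Δp = 60 hPa = 6000 Pa, q̄ = 0.00383 kg/kg → 0.00383 × 6000 / 9.8 = 2.34 mm
Layer 46–38 kPa: Δp = 80 hPa = 8000 Pa, q̄ = 0.00137 kg/kg → 0.00137 × 8000 / 9.8 = 1.12 mm
Layer 38–20 kPa: Δp = 180 hPa = 18000 Pa, q̄ = 0.00154 kg/kg → 0.00154 × 18000 / 9.8 = 2.83 mm
PW = 55.84 + 2.34 + 1.12 + 2.83 = 62.13 ≈ 62.1 mm.

PW ≈ 62.1 mm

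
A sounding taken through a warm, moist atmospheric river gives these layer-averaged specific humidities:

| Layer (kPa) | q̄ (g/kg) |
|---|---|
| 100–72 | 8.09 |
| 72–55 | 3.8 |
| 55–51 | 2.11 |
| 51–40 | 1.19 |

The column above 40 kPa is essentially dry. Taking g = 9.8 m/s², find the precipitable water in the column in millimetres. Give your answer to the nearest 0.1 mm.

PW ≈ 31.9 mm

Precipitable water is the column-integrated vapour mass per unit area: PW = (1/g) Σ q̄ Δp, with q in kg/kg and Δp in Pa (1 kg/m² of water = 1 mm).
Layer 100–72 kPa: Δp = 280 hPa = 28000 Pa, q̄ = 0.00809 kg/kg → 0.00809 × 28000 / 9.8 = 23.11 mm
Layer 72–55 kPa: Δp = 170 hPa = 17000 Pa, q̄ = 0.0038 kg/kg → 0.0038 × 17000 / 9.8 = 6.59 mm
Layer 55–51 kPa: Δp = 40 hPa = 4000 Pa, q̄ = 0.00211 kg/kg → 0.00211 × 4000 / 9.8 = 0.86 mm
Layer 51–40 kPa: Δp = 110 hPa = 11000 Pa, q̄ = 0.00119 kg/kg → 0.00119 × 11000 / 9.8 = 1.34 mm
PW = 23.11 + 6.59 + 0.86 + 1.34 = 31.90 ≈ 31.9 mm.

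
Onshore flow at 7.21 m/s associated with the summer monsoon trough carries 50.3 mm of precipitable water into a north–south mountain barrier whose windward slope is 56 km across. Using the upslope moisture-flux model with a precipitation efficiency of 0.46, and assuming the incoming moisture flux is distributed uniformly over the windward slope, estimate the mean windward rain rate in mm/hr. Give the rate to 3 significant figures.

R ≈ 10.7 mm/hr

Incoming column moisture flux per unit ridge length: F = V × PW = 7.21 × 50.3 = 362.663 mm·m/s.
Spread over the 56 km slope with efficiency ε = 0.46: R = ε·F/W = 0.46 × 362.663 / 56000 m = 2.979e-03 mm/s.
R = 2.979e-03 × 3600 = 10.7 mm/hr.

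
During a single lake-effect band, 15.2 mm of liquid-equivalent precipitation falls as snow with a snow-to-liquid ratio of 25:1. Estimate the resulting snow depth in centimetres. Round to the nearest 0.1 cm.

Snow depth = liquid × ratio = 15.2 mm × 25 = 380 mm = 38.0 cm.

snow depth ≈ 38.0 cm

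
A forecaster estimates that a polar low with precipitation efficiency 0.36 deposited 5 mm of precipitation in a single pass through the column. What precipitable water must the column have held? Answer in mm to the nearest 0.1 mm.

PW ≈ 13.9 mm

PW = precipitation / ε = 5 / 0.36 = 13.9 mm.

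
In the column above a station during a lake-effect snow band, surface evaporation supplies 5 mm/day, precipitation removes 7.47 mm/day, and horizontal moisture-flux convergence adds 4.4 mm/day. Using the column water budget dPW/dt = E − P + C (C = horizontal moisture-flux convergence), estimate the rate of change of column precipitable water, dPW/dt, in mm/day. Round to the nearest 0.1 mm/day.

dPW/dt = E − P + C = 5 − 7.47 + (4.4) = 1.9 mm/day.

dPW/dt ≈ 1.9 mm/day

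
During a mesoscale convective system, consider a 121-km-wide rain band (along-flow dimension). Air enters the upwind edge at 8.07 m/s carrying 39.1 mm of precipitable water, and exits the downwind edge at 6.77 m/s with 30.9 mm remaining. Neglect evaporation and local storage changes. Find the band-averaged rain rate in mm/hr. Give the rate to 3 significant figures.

R ≈ 3.16 mm/hr

Column moisture flux per unit crosswind length is F = V × PW.
Inflow: F_in = 8.07 × 39.1 = 315.537 mm·m/s
Outflow: F_out = 6.77 × 30.9 = 209.193 mm·m/s
Steady-state rate R = (F_in − F_out)/L = (315.537 − 209.193) / 121000 m = 8.789e-04 mm/s.
R = 8.789e-04 × 3600 = 3.16 mm/hr.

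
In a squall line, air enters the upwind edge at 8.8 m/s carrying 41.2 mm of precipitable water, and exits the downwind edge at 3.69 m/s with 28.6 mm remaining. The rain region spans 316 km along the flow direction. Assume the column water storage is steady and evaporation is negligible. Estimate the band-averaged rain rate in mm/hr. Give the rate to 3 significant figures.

Column moisture flux per unit crosswind length is F = V × PW.
Inflow: F_in = 8.8 × 41.2 = 362.56 mm·m/s
Outflow: F_out = 3.69 × 28.6 = 105.534 mm·m/s
Steady-state rate R = (F_in − F_out)/L = (362.56 − 105.534) / 316000 m = 8.134e-04 mm/s.
R = 8.134e-04 × 3600 = 2.93 mm/hr.

R ≈ 2.93 mm/hr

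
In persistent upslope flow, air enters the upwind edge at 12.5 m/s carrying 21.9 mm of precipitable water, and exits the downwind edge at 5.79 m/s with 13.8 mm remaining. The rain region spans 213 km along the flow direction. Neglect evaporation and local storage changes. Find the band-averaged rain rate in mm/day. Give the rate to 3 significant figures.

R ≈ 78.6 mm/day

Column moisture flux per unit crosswind length is F = V × PW.
Inflow: F_in = 12.5 × 21.9 = 273.75 mm·m/s
Outflow: F_out = 5.79 × 13.8 = 79.902 mm·m/s
Steady-state rate R = (F_in − F_out)/L = (273.75 − 79.902) / 213000 m = 9.101e-04 mm/s.
R = 9.101e-04 × 3600 × 24 = 78.6 mm/day.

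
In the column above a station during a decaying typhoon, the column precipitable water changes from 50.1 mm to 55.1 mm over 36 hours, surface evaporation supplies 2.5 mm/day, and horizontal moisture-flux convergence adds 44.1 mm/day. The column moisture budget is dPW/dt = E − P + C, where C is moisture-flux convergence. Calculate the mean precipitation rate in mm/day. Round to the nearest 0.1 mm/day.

dPW/dt = (55.1 − 50.1) mm / (36/24 day) = +3.333 mm/day.
P = E + C − dPW/dt = 2.5 + (44.1) − (+3.333) = 43.3 mm/day.

P ≈ 43.3 mm/day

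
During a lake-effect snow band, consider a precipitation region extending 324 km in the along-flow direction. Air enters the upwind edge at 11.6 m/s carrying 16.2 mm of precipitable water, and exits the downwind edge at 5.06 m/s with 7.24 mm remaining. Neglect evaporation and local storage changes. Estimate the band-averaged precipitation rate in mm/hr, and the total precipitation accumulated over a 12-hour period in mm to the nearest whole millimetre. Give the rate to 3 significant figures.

Column moisture flux per unit crosswind length is F = V × PW.
Inflow: F_in = 11.6 × 16.2 = 187.92 mm·m/s
Outflow: F_out = 5.06 × 7.24 = 36.6344 mm·m/s
Steady-state rate R = (F_in − F_out)/L = (187.92 − 36.6344) / 324000 m = 4.669e-04 mm/s.
R = 4.669e-04 × 3600 = 1.68 mm/hr.
Over 12 h: total = 1.68 × 12 = 20.16 ≈ 20 mm.

R ≈ 1.68 mm/hr; total ≈ 20 mm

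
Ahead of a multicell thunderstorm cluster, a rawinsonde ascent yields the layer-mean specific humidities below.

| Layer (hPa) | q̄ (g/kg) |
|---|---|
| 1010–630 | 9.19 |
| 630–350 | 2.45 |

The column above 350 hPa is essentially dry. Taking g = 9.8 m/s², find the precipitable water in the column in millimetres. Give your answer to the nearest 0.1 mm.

Precipitable water is the column-integrated vapour mass per unit area: PW = (1/g) Σ q̄ Δp, with q in kg/kg and Δp in Pa (1 kg/m² of water = 1 mm).
Layer 1010–630 hPa: Δp = 380 hPa = 38000 Pa, q̄ = 0.00919 kg/kg → 0.00919 × 38000 / 9.8 = 35.63 mm
Layer 630–350 hPa: Δp = 280 hPa = 28000 Pa, q̄ = 0.00245 kg/kg → 0.00245 × 28000 / 9.8 = 7.00 mm
PW = 35.63 + 7.00 = 42.63 ≈ 42.6 mm.

PW ≈ 42.6 mm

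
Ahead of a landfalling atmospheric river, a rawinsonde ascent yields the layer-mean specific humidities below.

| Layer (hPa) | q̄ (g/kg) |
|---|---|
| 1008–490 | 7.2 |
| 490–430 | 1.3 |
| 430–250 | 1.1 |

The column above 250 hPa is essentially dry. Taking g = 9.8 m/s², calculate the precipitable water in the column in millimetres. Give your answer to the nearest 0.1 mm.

PW ≈ 40.9 mm

Precipitable water is the column-integrated vapour mass per unit area: PW = (1/g) Σ q̄ Δp, with q in kg/kg and Δp in Pa (1 kg/m² of water = 1 mm).
Layer 1008–490 hPa: Δp = 518 hPa = 51800 Pa, q̄ = 0.0072 kg/kg → 0.0072 × 51800 / 9.8 = 38.06 mm
Layer 490–430 hPa: Δp = 60 hPa = 6000 Pa, q̄ = 0.0013 kg/kg → 0.0013 × 6000 / 9.8 = 0.80 mm
Layer 430–250 hPa: Δp = 180 hPa = 18000 Pa, q̄ = 0.0011 kg/kg → 0.0011 × 18000 / 9.8 = 2.02 mm
PW = 38.06 + 0.80 + 2.02 = 40.88 ≈ 40.9 mm.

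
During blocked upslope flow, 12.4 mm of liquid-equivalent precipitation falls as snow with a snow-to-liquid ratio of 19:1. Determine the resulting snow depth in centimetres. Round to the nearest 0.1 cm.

snow depth ≈ 23.6 cm

Snow depth = liquid × ratio = 12.4 mm × 19 = 235.6 mm = 23.6 cm.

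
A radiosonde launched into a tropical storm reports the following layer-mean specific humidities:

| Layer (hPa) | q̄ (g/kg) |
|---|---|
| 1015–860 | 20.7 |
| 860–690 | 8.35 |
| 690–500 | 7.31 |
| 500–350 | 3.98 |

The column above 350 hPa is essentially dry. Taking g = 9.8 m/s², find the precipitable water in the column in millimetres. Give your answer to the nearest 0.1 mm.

Precipitable water is the column-integrated vapour mass per unit area: PW = (1/g) Σ q̄ Δp, with q in kg/kg and Δp in Pa (1 kg/m² of water = 1 mm).
Layer 1015–860 hPa: Δp = 155 hPa = 15500 Pa, q̄ = 0.0207 kg/kg → 0.0207 × 15500 / 9.8 = 32.74 mm
Layer 860–690 hPa: Δp = 170 hPa = 17000 Pa, q̄ = 0.00835 kg/kg → 0.00835 × 17000 / 9.8 = 14.48 mm
Layer 690–500 hPa: Δp = 190 hPa = 19000 Pa, q̄ = 0.00731 kg/kg → 0.00731 × 19000 / 9.8 = 14.17 mm
Layer 500–350 hPa: Δp = 150 hPa = 15000 Pa, q̄ = 0.00398 kg/kg → 0.00398 × 15000 / 9.8 = 6.09 mm
PW = 32.74 + 14.48 + 14.17 + 6.09 = 67.48 ≈ 67.5 mm.

PW ≈ 67.5 mm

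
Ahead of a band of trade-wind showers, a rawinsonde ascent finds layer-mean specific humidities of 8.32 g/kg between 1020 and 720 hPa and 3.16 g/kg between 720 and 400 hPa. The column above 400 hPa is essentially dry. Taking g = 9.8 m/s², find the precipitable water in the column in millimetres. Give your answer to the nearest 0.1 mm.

PW ≈ 35.8 mm

Precipitable water is the column-integrated vapour mass per unit area: PW = (1/g) Σ q̄ Δp, with q in kg/kg and Δp in Pa (1 kg/m² of water = 1 mm).
Layer 1020–720 hPa: Δp = 300 hPa = 30000 Pa, q̄ = 0.00832 kg/kg → 0.00832 × 30000 / 9.8 = 25.47 mm
Layer 720–400 hPa: Δp = 320 hPa = 32000 Pa, q̄ = 0.00316 kg/kg → 0.00316 × 32000 / 9.8 = 10.32 mm
PW = 25.47 + 10.32 = 35.79 ≈ 35.8 mm.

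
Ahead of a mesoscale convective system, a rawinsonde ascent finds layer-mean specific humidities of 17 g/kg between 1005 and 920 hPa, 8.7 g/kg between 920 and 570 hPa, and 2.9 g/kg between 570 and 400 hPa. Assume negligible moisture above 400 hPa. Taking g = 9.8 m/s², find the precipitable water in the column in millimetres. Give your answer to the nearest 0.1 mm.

Precipitable water is the column-integrated vapour mass per unit area: PW = (1/g) Σ q̄ Δp, with q in kg/kg and Δp in Pa (1 kg/m² of water = 1 mm).
Layer 1005–920 hPa: Δp = 85 hPa = 8500 Pa, q̄ = 0.017 kg/kg → 0.017 × 8500 / 9.8 = 14.74 mm
Layer 920–570 hPa: Δp = 350 hPa = 35000 Pa, q̄ = 0.0087 kg/kg → 0.0087 × 35000 / 9.8 = 31.07 mm
Layer 570–400 hPa: Δp = 170 hPa = 17000 Pa, q̄ = 0.0029 kg/kg → 0.0029 × 17000 / 9.8 = 5.03 mm
PW = 14.74 + 31.07 + 5.03 = 50.84 ≈ 50.8 mm.

PW ≈ 50.8 mm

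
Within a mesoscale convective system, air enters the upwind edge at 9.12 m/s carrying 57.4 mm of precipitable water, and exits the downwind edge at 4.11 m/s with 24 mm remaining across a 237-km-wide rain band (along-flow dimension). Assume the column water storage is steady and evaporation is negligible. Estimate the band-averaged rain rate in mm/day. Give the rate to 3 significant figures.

R ≈ 155 mm/day

Column moisture flux per unit crosswind length is F = V × PW.
Inflow: F_in = 9.12 × 57.4 = 523.488 mm·m/s
Outflow: F_out = 4.11 × 24 = 98.64 mm·m/s
Steady-state rate R = (F_in − F_out)/L = (523.488 − 98.64) / 237000 m = 1.793e-03 mm/s.
R = 1.793e-03 × 3600 × 24 = 155 mm/day.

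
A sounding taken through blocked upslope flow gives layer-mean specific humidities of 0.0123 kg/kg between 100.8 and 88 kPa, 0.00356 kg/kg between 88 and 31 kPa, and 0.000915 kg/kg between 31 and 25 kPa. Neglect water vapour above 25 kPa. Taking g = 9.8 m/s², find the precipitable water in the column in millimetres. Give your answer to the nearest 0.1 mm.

PW ≈ 37.3 mm

Precipitable water is the column-integrated vapour mass per unit area: PW = (1/g) Σ q̄ Δp, with q in kg/kg and Δp in Pa (1 kg/m² of water = 1 mm).
Layer 100.8–88 kPa: Δp = 128 hPa = 12800 Pa, q̄ = 0.0123 kg/kg → 0.0123 × 12800 / 9.8 = 16.07 mm
Layer 88–31 kPa: Δp = 570 hPa = 57000 Pa, q̄ = 0.00356 kg/kg → 0.00356 × 57000 / 9.8 = 20.71 mm
Layer 31–25 kPa: Δp = 60 hPa = 6000 Pa, q̄ = 0.000915 kg/kg → 0.000915 × 6000 / 9.8 = 0.56 mm
PW = 16.07 + 20.71 + 0.56 = 37.34 ≈ 37.3 mm.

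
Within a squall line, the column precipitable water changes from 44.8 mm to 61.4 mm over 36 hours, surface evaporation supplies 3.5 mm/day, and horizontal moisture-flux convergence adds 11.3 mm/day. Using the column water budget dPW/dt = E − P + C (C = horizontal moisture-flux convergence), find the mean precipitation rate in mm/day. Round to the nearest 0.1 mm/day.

P ≈ 3.7 mm/day

dPW/dt = (61.4 − 44.8) mm / (36/24 day) = +11.067 mm/day.
P = E + C − dPW/dt = 3.5 + (11.3) − (+11.067) = 3.7 mm/day.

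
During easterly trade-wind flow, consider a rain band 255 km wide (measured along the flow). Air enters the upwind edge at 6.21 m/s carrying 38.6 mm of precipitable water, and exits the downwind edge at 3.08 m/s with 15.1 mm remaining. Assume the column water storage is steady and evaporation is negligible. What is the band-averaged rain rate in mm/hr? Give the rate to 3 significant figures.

Column moisture flux per unit crosswind length is F = V × PW.
Inflow: F_in = 6.21 × 38.6 = 239.706 mm·m/s
Outflow: F_out = 3.08 × 15.1 = 46.508 mm·m/s
Steady-state rate R = (F_in − F_out)/L = (239.706 − 46.508) / 255000 m = 7.576e-04 mm/s.
R = 7.576e-04 × 3600 = 2.73 mm/hr.

R ≈ 2.73 mm/hr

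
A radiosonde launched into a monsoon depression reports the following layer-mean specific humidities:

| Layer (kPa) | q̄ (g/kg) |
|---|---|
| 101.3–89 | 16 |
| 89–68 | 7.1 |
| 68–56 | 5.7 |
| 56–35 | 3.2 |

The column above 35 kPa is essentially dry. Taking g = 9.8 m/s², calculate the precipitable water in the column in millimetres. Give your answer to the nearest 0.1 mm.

Precipitable water is the column-integrated vapour mass per unit area: PW = (1/g) Σ q̄ Δp, with q in kg/kg and Δp in Pa (1 kg/m² of water = 1 mm).
Layer 101.3–89 kPa: Δp = 123 hPa = 12300 Pa, q̄ = 0.016 kg/kg → 0.016 × 12300 / 9.8 = 20.08 mm
Layer 89–68 kPa: Δp = 210 hPa = 21000 Pa, q̄ = 0.0071 kg/kg → 0.0071 × 21000 / 9.8 = 15.21 mm
Layer 68–56 kPa: Δp = 120 hPa = 12000 Pa, q̄ = 0.0057 kg/kg → 0.0057 × 12000 / 9.8 = 6.98 mm
Layer 56–35 kPa: Δp = 210 hPa = 21000 Pa, q̄ = 0.0032 kg/kg → 0.0032 × 21000 / 9.8 = 6.86 mm
PW = 20.08 + 15.21 + 6.98 + 6.86 = 49.13 ≈ 49.1 mm.

PW ≈ 49.1 mm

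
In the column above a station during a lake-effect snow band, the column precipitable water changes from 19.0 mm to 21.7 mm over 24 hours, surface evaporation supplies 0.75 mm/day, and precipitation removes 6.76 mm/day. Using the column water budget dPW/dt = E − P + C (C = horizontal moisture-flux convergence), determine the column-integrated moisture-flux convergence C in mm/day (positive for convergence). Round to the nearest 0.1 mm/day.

dPW/dt = (21.7 − 19.0) mm / (24/24 day) = +2.700 mm/day.
C = dPW/dt − E + P = (+2.700) − 0.75 + 6.76 = 8.7 mm/day.

C ≈ 8.7 mm/day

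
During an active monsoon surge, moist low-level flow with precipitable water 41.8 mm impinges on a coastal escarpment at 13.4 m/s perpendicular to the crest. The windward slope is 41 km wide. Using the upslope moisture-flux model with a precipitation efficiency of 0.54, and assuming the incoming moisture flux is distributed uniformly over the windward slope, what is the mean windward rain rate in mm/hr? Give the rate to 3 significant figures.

Incoming column moisture flux per unit ridge length: F = V × PW = 13.4 × 41.8 = 560.12 mm·m/s.
Spread over the 41 km slope with efficiency ε = 0.54: R = ε·F/W = 0.54 × 560.12 / 41000 m = 7.377e-03 mm/s.
R = 7.377e-03 × 3600 = 26.6 mm/hr.

R ≈ 26.6 mm/hr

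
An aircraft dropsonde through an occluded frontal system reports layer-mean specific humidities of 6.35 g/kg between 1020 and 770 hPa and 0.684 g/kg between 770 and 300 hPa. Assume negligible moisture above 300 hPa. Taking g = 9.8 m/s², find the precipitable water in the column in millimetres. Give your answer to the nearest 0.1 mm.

Precipitable water is the column-integrated vapour mass per unit area: PW = (1/g) Σ q̄ Δp, with q in kg/kg and Δp in Pa (1 kg/m² of water = 1 mm).
Layer 1020–770 hPa: Δp = 250 hPa = 25000 Pa, q̄ = 0.00635 kg/kg → 0.00635 × 25000 / 9.8 = 16.20 mm
Layer 770–300 hPa: Δp = 470 hPa = 47000 Pa, q̄ = 0.000684 kg/kg → 0.000684 × 47000 / 9.8 = 3.28 mm
PW = 16.20 + 3.28 = 19.48 ≈ 19.5 mm.

PW ≈ 19.5 mm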